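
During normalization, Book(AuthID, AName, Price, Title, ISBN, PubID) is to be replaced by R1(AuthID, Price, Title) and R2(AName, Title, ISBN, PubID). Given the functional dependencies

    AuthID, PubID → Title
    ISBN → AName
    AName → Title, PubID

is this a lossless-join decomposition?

No

Common attributes: R1 ∩ R2 = {Title}.
No dependency enlarges {Title}, so (Title)⁺ = {Title}.
The closure contains neither all of R1 = {AuthID, Price, Title} nor all of R2 = {AName, Title, ISBN, PubID}, so the common attributes are not a superkey of either fragment. The join is lossy.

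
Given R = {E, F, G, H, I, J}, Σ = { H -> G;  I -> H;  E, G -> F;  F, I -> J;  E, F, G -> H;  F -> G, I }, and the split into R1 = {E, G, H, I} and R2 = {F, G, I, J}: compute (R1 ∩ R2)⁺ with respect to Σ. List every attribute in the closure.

G, H, I

R1 ∩ R2 = {G, I}.
I → H applies, adding H
Closure: {G, H, I}.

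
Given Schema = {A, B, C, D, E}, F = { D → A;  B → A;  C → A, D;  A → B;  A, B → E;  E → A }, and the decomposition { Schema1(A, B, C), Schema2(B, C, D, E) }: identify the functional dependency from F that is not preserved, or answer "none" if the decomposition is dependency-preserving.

D → A: restricted closure across fragments reaches A.
B → A lies within Schema1.
C → A, D: restricted closure across fragments reaches A, D.
A → B lies within Schema1.
A, B → E: restricted closure across fragments reaches E.
E → A: restricted closure across fragments reaches A.
Every dependency is enforceable on the fragments, so the decomposition is dependency-preserving.

none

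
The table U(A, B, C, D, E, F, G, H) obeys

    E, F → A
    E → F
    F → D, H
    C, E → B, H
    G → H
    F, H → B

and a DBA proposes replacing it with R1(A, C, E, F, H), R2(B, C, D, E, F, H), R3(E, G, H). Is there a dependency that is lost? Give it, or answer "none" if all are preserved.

none

E, F → A lies within R1.
E → F lies within R1.
F → D, H lies within R2.
C, E → B, H lies within R2.
G → H lies within R3.
F, H → B lies within R2.
Every dependency is enforceable on the fragments, so the decomposition is dependency-preserving.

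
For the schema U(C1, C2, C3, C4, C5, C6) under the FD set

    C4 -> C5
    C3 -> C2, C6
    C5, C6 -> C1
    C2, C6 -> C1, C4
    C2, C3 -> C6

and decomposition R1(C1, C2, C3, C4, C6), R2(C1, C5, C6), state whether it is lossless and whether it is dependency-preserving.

lossy and not dependency-preserving

Lossless test: (C1, C6)⁺ = {C1, C6}, which is a superkey of neither fragment — lossy.
Dependency preservation: the restricted closure of {C4} across the fragments never reaches {C5}, so C4 → C5 cannot be enforced without a join — not preserved.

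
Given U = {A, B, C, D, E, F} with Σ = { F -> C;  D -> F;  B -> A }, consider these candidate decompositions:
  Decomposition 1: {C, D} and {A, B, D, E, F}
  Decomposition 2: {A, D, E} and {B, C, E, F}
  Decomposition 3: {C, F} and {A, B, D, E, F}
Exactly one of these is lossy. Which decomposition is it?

Decomposition 2

Decomposition 1: common = {D}, closure = {C, D, F} → lossless.
Decomposition 2: common = {E}, closure = {E} → lossy.
Decomposition 3: common = {F}, closure = {C, F} → lossless.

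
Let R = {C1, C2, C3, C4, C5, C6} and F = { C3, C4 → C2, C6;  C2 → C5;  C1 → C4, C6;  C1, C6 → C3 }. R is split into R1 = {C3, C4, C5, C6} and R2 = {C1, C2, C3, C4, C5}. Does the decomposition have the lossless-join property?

Common attributes: R1 ∩ R2 = {C3, C4, C5}.
Closure of {C3, C4, C5}: C3, C4 → C2, C6 applies, adding C2, C6. So (C3, C4, C5)⁺ = {C2, C3, C4, C5, C6}.
This closure contains every attribute of R1, so R1 ∩ R2 → R1. The join is lossless.

Yes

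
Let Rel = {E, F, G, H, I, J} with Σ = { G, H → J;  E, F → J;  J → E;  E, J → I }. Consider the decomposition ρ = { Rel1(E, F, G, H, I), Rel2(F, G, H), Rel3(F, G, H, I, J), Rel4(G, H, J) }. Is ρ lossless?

Yes

Chase test. Columns are E, F, G, H, I, J; row i has aⱼ where attribute j ∈ Reli, else bᵢⱼ.
Initial tableau (one row per fragment):
  row 1: a1 a2 a3 a4 a5 b16
  row 2: b21 a2 a3 a4 b25 b26
  row 3: b31 a2 a3 a4 a5 a6
  row 4: b41 b42 a3 a4 b45 a6
Rows 1 and 2 agree on G, H; apply G, H→J and equate their J entries.
Rows 1 and 3 agree on G, H; apply G, H→J and equate their J entries.
Rows 1 and 2 agree on J; apply J→E and equate their E entries.
Rows 1 and 3 agree on J; apply J→E and equate their E entries.
Rows 1 and 4 agree on J; apply J→E and equate their E entries.
Rows 1 and 2 agree on E, J; apply E, J→I and equate their I entries.
Rows 1 and 4 agree on E, J; apply E, J→I and equate their I entries.
Row 1 is now all distinguished symbols — the join is lossless.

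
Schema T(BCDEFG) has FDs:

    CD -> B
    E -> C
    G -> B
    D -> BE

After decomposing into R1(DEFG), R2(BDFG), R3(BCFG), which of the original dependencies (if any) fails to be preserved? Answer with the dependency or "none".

E -> C

Check E → C: no single fragment contains all of {CE}, and the restricted closure of {E} across the fragments never reaches {C}.
CD → B is preserved.
G → B is preserved.
D → BE is preserved.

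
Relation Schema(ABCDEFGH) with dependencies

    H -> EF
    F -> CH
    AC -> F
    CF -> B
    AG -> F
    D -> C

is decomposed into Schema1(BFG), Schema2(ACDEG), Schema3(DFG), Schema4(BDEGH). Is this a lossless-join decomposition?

No

Chase test. Columns are ABCDEFGH; row i has aⱼ where attribute j ∈ Schemai, else bᵢⱼ.
Initial tableau (one row per fragment):
  row 1: b11 a2 b13 b14 b15 a6 a7 b18
  row 2: a1 b22 a3 a4 a5 b26 a7 b28
  row 3: b31 b32 b33 a4 b35 a6 a7 b38
  row 4: b41 a2 b43 a4 a5 b46 a7 a8
Rows 1 and 3 agree on F; apply F→CH and equate their CH entries.
Rows 1 and 3 agree on CF; apply CF→B and equate their B entries.
Rows 2 and 3 agree on D; apply D→C and equate their C entries.
Rows 2 and 4 agree on D; apply D→C and equate their C entries.
Rows 1 and 3 agree on H; apply H→EF and equate their EF entries.
No row becomes fully distinguished — the join is lossy.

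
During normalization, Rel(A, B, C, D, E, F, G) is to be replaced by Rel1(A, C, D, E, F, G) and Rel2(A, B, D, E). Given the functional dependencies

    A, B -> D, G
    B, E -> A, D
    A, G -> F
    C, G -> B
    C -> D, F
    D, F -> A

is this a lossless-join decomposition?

Common attributes: Rel1 ∩ Rel2 = {A, D, E}.
No dependency enlarges {A, D, E}, so (A, D, E)⁺ = {A, D, E}.
The closure contains neither all of Rel1 = {A, C, D, E, F, G} nor all of Rel2 = {A, B, D, E}, so the common attributes are not a superkey of either fragment. The join is lossy.

No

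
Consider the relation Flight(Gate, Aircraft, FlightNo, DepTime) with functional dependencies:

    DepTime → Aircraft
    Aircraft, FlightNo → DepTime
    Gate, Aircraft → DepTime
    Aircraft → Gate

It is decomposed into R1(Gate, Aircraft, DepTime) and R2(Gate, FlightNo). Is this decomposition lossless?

No

Common attributes: R1 ∩ R2 = {Gate}.
No dependency enlarges {Gate}, so (Gate)⁺ = {Gate}.
The closure contains neither all of R1 = {Gate, Aircraft, DepTime} nor all of R2 = {Gate, FlightNo}, so the common attributes are not a superkey of either fragment. The join is lossy.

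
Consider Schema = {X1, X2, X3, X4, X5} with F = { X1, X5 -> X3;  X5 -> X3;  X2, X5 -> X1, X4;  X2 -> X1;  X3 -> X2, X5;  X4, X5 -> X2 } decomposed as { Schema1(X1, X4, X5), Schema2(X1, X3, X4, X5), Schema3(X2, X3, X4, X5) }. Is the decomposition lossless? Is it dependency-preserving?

lossless but not dependency-preserving

Lossless test (chase): Rows 1 and 2 agree on X1, X5; apply X1, X5→X3 and equate their X3 entries. Rows 1 and 2 agree on X3; apply X3→X2, X5 and equate their X2, X5 entries. Rows 1 and 3 agree on X3; apply X3→X2, X5 and equate their X2, X5 entries. Rows 1 and 3 agree on X2, X5; apply X2, X5→X1, X4 and equate their X1, X4 entries. Row 1 is now all distinguished symbols — the join is lossless.
Dependency preservation: the restricted closure of {X2} across the fragments never reaches {X1}, so X2 → X1 cannot be enforced without a join — not preserved.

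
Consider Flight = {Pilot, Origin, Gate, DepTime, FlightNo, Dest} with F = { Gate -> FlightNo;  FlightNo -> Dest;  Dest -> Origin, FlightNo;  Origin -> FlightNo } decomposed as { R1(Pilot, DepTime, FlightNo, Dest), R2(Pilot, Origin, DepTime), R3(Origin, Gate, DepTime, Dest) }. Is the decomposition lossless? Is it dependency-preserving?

Lossless test (chase): Rows 1 and 3 agree on Dest; apply Dest→Origin, FlightNo and equate their Origin, FlightNo entries. Rows 1 and 2 agree on Origin; apply Origin→FlightNo and equate their FlightNo entries. Rows 1 and 2 agree on FlightNo; apply FlightNo→Dest and equate their Dest entries. No row becomes fully distinguished — the join is lossy.
Dependency preservation: Gate → FlightNo; Dest → Origin, FlightNo; Origin → FlightNo are not contained in any single fragment, but the restricted closure of each left-hand side across the fragments still reaches the right-hand side; the remaining FDs each lie inside some fragment. All dependencies are preserved.

lossy but dependency-preserving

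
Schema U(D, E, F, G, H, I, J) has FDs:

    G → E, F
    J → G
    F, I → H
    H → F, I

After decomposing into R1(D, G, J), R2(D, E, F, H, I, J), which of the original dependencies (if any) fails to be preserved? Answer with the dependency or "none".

Check G → E, F: no single fragment contains all of {E, F, G}, and the restricted closure of {G} across the fragments never reaches {E, F}.
J → G is preserved.
F, I → H is preserved.
H → F, I is preserved.

G → E, F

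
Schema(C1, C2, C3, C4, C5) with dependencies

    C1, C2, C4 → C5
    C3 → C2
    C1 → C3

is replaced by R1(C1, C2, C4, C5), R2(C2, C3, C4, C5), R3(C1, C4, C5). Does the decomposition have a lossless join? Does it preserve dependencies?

lossy and not dependency-preserving

Lossless test (chase): Rows 1 and 3 agree on C1; apply C1→C3 and equate their C3 entries. Rows 1 and 3 agree on C3; apply C3→C2 and equate their C2 entries. No row becomes fully distinguished — the join is lossy.
Dependency preservation: the restricted closure of {C1} across the fragments never reaches {C3}, so C1 → C3 cannot be enforced without a join — not preserved.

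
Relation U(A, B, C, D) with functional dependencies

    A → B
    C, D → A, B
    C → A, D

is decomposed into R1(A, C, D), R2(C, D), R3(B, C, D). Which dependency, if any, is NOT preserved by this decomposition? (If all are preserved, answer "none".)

Check A → B: no single fragment contains all of {A, B}, and the restricted closure of {A} across the fragments never reaches {B}.
C, D → A, B is preserved.
C → A, D is preserved.

A → B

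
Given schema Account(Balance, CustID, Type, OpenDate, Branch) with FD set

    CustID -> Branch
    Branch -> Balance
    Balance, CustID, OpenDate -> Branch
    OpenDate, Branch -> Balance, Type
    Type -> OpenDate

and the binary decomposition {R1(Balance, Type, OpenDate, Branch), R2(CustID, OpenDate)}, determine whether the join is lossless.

No

Common attributes: R1 ∩ R2 = {OpenDate}.
No dependency enlarges {OpenDate}, so (OpenDate)⁺ = {OpenDate}.
The closure contains neither all of R1 = {Balance, Type, OpenDate, Branch} nor all of R2 = {CustID, OpenDate}, so the common attributes are not a superkey of either fragment. The join is lossy.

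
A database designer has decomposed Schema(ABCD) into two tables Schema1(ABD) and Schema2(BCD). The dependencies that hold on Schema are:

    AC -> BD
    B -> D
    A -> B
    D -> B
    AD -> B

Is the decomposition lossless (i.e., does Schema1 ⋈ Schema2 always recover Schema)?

No

Common attributes: Schema1 ∩ Schema2 = {BD}.
No dependency enlarges {BD}, so (BD)⁺ = {BD}.
The closure contains neither all of Schema1 = {ABD} nor all of Schema2 = {BCD}, so the common attributes are not a superkey of either fragment. The join is lossy.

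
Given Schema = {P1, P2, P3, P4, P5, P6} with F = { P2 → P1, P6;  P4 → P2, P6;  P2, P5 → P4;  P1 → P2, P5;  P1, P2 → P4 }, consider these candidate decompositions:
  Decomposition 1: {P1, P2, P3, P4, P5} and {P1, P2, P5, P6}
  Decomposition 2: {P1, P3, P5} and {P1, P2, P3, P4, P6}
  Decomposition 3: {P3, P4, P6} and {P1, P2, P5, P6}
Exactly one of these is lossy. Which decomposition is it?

Decomposition 1: common = {P1, P2, P5}, closure = {P1, P2, P4, P5, P6} → lossless.
Decomposition 2: common = {P1, P3}, closure = {P1, P2, P3, P4, P5, P6} → lossless.
Decomposition 3: common = {P6}, closure = {P6} → lossy.

Decomposition 3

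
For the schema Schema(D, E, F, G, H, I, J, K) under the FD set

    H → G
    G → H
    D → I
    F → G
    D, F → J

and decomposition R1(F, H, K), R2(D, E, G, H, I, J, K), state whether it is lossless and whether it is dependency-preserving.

lossy and not dependency-preserving

Lossless test: (H, K)⁺ = {G, H, K}, which is a superkey of neither fragment — lossy.
Dependency preservation: the restricted closure of {D, F} across the fragments never reaches {J}, so D, F → J cannot be enforced without a join — not preserved.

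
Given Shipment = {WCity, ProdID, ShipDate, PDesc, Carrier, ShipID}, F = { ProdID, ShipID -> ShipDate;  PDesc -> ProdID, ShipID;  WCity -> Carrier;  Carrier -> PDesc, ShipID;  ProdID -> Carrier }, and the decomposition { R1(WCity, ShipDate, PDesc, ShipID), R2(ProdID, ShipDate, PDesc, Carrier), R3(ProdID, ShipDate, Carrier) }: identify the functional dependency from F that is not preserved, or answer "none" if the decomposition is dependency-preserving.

none

ProdID, ShipID → ShipDate: restricted closure across fragments reaches ShipDate.
PDesc → ProdID, ShipID: restricted closure across fragments reaches ProdID, ShipID.
WCity → Carrier: restricted closure across fragments reaches Carrier.
Carrier → PDesc, ShipID: restricted closure across fragments reaches PDesc, ShipID.
ProdID → Carrier lies within R2.
Every dependency is enforceable on the fragments, so the decomposition is dependency-preserving.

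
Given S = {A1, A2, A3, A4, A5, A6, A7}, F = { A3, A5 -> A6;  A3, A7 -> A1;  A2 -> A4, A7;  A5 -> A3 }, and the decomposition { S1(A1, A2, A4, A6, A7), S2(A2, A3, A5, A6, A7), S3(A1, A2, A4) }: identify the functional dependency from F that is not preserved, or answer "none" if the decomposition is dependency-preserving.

A3, A7 -> A1

Check A3, A7 → A1: no single fragment contains all of {A1, A3, A7}, and the restricted closure of {A3, A7} across the fragments never reaches {A1}.
A3, A5 → A6 is preserved.
A2 → A4, A7 is preserved.
A5 → A3 is preserved.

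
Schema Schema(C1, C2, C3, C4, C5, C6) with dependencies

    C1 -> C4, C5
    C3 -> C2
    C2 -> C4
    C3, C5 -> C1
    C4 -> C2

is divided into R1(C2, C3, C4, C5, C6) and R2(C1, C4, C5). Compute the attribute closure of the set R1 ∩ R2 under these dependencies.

R1 ∩ R2 = {C4, C5}.
C4 → C2 applies, adding C2
Closure: {C2, C4, C5}.

C2, C4, C5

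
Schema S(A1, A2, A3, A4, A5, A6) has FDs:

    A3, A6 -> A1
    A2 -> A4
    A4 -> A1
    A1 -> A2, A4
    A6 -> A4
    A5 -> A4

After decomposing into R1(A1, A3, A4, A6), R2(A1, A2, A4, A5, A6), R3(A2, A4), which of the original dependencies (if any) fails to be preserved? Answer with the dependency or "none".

none

A3, A6 → A1 lies within R1.
A2 → A4 lies within R2.
A4 → A1 lies within R1.
A1 → A2, A4 lies within R2.
A6 → A4 lies within R1.
A5 → A4 lies within R2.
Every dependency is enforceable on the fragments, so the decomposition is dependency-preserving.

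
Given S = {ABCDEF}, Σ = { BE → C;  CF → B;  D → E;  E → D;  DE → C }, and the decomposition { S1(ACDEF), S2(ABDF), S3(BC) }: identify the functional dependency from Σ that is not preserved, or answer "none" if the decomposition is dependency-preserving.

CF → B

Check CF → B: no single fragment contains all of {BCF}, and the restricted closure of {CF} across the fragments never reaches {B}.
BE → C is preserved.
D → E is preserved.
E → D is preserved.
DE → C is preserved.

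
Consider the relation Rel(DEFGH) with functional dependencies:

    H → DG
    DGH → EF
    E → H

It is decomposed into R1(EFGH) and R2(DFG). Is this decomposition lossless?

No

Common attributes: R1 ∩ R2 = {FG}.
No dependency enlarges {FG}, so (FG)⁺ = {FG}.
The closure contains neither all of R1 = {EFGH} nor all of R2 = {DFG}, so the common attributes are not a superkey of either fragment. The join is lossy.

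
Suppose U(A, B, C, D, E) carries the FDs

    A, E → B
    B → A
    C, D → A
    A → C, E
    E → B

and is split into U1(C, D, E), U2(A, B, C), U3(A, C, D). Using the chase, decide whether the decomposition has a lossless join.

Yes

Chase test. Columns are A, B, C, D, E; row i has aⱼ where attribute j ∈ Ui, else bᵢⱼ.
Initial tableau (one row per fragment):
  row 1: b11 b12 a3 a4 a5
  row 2: a1 a2 a3 b24 b25
  row 3: a1 b32 a3 a4 b35
Rows 1 and 3 agree on C, D; apply C, D→A and equate their A entries.
Rows 1 and 2 agree on A; apply A→C, E and equate their C, E entries.
Rows 1 and 3 agree on A; apply A→C, E and equate their C, E entries.
Rows 1 and 2 agree on E; apply E→B and equate their B entries.
Rows 1 and 3 agree on E; apply E→B and equate their B entries.
Row 1 is now all distinguished symbols — the join is lossless.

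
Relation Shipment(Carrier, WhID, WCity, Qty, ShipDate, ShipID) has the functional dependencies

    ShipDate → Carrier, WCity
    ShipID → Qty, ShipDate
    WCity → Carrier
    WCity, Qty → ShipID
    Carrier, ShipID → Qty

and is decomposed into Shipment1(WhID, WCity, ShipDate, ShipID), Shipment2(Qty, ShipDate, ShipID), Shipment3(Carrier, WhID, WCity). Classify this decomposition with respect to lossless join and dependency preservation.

Lossless test (chase): Rows 1 and 2 agree on ShipDate; apply ShipDate→Carrier, WCity and equate their Carrier, WCity entries. Rows 1 and 2 agree on ShipID; apply ShipID→Qty, ShipDate and equate their Qty, ShipDate entries. Rows 1 and 3 agree on WCity; apply WCity→Carrier and equate their Carrier entries. Row 1 is now all distinguished symbols — the join is lossless.
Dependency preservation: the restricted closure of {WCity, Qty} across the fragments never reaches {ShipID}, so WCity, Qty → ShipID cannot be enforced without a join — not preserved.

lossless but not dependency-preserving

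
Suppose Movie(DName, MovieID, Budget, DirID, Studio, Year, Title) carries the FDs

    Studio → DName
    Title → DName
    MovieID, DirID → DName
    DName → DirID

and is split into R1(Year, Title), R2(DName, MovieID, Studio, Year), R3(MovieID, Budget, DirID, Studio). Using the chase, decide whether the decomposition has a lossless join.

Chase test. Columns are DName, MovieID, Budget, DirID, Studio, Year, Title; row i has aⱼ where attribute j ∈ Ri, else bᵢⱼ.
Initial tableau (one row per fragment):
  row 1: b11 b12 b13 b14 b15 a6 a7
  row 2: a1 a2 b23 b24 a5 a6 b27
  row 3: b31 a2 a3 a4 a5 b36 b37
Rows 2 and 3 agree on Studio; apply Studio→DName and equate their DName entries.
Rows 2 and 3 agree on DName; apply DName→DirID and equate their DirID entries.
No row becomes fully distinguished — the join is lossy.

No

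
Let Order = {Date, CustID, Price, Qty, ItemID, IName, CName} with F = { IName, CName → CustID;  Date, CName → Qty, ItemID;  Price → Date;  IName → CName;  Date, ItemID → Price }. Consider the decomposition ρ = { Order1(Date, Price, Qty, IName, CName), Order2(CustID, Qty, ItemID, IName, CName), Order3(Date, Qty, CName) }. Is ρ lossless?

Chase test. Columns are Date, CustID, Price, Qty, ItemID, IName, CName; row i has aⱼ where attribute j ∈ Orderi, else bᵢⱼ.
Initial tableau (one row per fragment):
  row 1: a1 b12 a3 a4 b15 a6 a7
  row 2: b21 a2 b23 a4 a5 a6 a7
  row 3: a1 b32 b33 a4 b35 b36 a7
Rows 1 and 2 agree on IName, CName; apply IName, CName→CustID and equate their CustID entries.
Rows 1 and 3 agree on Date, CName; apply Date, CName→Qty, ItemID and equate their Qty, ItemID entries.
Rows 1 and 3 agree on Date, ItemID; apply Date, ItemID→Price and equate their Price entries.
No row becomes fully distinguished — the join is lossy.

No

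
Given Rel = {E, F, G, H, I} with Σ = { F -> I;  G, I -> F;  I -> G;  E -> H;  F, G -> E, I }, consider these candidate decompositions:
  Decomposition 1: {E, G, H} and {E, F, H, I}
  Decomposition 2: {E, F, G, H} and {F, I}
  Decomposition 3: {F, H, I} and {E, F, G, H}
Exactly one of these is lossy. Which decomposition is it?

Decomposition 1: common = {E, H}, closure = {E, H} → lossy.
Decomposition 2: common = {F}, closure = {E, F, G, H, I} → lossless.
Decomposition 3: common = {F, H}, closure = {E, F, G, H, I} → lossless.

Decomposition 1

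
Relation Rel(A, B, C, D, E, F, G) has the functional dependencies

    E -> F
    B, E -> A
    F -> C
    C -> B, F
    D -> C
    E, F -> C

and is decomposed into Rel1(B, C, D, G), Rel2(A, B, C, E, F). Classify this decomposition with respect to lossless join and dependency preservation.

lossy but dependency-preserving

Lossless test: (B, C)⁺ = {B, C, F}, which is a superkey of neither fragment — lossy.
Dependency preservation: every FD's attributes lie within a single fragment, so each can be enforced locally — preserved.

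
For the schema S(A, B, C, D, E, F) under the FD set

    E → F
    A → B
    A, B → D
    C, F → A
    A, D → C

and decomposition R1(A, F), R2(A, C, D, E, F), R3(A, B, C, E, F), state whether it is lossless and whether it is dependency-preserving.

Lossless test (chase): Rows 1 and 2 agree on A; apply A→B and equate their B entries. Rows 1 and 3 agree on A; apply A→B and equate their B entries. Rows 1 and 2 agree on A, B; apply A, B→D and equate their D entries. Rows 1 and 3 agree on A, B; apply A, B→D and equate their D entries. Rows 1 and 2 agree on A, D; apply A, D→C and equate their C entries. Row 2 is now all distinguished symbols — the join is lossless.
Dependency preservation: A, B → D is not contained in any single fragment, but the restricted closure of its left-hand side across the fragments still reaches the right-hand side; the remaining FDs each lie inside some fragment. All dependencies are preserved.

lossless and dependency-preserving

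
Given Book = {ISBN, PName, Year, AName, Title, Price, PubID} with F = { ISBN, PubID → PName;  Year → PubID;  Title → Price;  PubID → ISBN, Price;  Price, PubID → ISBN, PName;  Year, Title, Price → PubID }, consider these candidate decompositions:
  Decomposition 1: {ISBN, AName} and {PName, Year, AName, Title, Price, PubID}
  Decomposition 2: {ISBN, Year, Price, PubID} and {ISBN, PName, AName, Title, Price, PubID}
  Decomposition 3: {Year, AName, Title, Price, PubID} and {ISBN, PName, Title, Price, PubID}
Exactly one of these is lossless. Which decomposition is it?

Decomposition 1: common = {AName}, closure = {AName} → lossy.
Decomposition 2: common = {ISBN, Price, PubID}, closure = {ISBN, PName, Price, PubID} → lossy.
Decomposition 3: common = {Title, Price, PubID}, closure = {ISBN, PName, Title, Price, PubID} → lossless.

Decomposition 3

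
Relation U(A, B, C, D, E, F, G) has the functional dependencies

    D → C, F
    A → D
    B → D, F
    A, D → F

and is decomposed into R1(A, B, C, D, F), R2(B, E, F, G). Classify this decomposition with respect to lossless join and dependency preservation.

Lossless test: (B, F)⁺ = {B, C, D, F}, which is a superkey of neither fragment — lossy.
Dependency preservation: every FD's attributes lie within a single fragment, so each can be enforced locally — preserved.

lossy but dependency-preserving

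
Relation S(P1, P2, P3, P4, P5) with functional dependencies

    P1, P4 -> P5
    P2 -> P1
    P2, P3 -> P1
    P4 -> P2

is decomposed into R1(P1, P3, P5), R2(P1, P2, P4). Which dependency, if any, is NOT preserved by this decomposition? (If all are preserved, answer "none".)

Check P1, P4 → P5: no single fragment contains all of {P1, P4, P5}, and the restricted closure of {P1, P4} across the fragments never reaches {P5}.
P2 → P1 is preserved.
P2, P3 → P1 is preserved.
P4 → P2 is preserved.

P1, P4 -> P5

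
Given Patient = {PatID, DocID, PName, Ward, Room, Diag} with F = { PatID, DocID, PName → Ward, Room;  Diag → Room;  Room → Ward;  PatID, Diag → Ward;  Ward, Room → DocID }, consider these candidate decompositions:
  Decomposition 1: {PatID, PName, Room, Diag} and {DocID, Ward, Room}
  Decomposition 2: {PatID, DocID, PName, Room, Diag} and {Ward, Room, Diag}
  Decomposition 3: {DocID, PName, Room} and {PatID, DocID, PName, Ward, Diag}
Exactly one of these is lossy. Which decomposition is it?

Decomposition 3

Decomposition 1: common = {Room}, closure = {DocID, Ward, Room} → lossless.
Decomposition 2: common = {Room, Diag}, closure = {DocID, Ward, Room, Diag} → lossless.
Decomposition 3: common = {DocID, PName}, closure = {DocID, PName} → lossy.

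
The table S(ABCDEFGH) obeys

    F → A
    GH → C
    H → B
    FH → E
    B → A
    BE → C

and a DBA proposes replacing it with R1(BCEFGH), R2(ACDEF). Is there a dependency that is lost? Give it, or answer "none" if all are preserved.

B → A

Check B → A: no single fragment contains all of {AB}, and the restricted closure of {B} across the fragments never reaches {A}.
F → A is preserved.
GH → C is preserved.
H → B is preserved.
FH → E is preserved.
BE → C is preserved.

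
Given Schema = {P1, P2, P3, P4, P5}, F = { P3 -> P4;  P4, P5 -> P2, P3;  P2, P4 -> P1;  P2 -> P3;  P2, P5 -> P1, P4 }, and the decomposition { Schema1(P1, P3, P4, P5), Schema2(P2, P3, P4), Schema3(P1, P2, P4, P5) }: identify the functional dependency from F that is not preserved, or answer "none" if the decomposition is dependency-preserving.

none

P3 → P4 lies within Schema1.
P4, P5 → P2, P3: restricted closure across fragments reaches P2, P3.
P2, P4 → P1 lies within Schema3.
P2 → P3 lies within Schema2.
P2, P5 → P1, P4 lies within Schema3.
Every dependency is enforceable on the fragments, so the decomposition is dependency-preserving.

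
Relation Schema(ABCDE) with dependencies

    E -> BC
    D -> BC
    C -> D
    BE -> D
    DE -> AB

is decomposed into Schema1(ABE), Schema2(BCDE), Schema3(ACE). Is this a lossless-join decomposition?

Chase test. Columns are ABCDE; row i has aⱼ where attribute j ∈ Schemai, else bᵢⱼ.
Initial tableau (one row per fragment):
  row 1: a1 a2 b13 b14 a5
  row 2: b21 a2 a3 a4 a5
  row 3: a1 b32 a3 b34 a5
Rows 1 and 2 agree on E; apply E→BC and equate their BC entries.
Rows 1 and 3 agree on E; apply E→BC and equate their BC entries.
Rows 1 and 2 agree on C; apply C→D and equate their D entries.
Rows 1 and 3 agree on C; apply C→D and equate their D entries.
Rows 1 and 2 agree on DE; apply DE→AB and equate their AB entries.
Row 1 is now all distinguished symbols — the join is lossless.

Yes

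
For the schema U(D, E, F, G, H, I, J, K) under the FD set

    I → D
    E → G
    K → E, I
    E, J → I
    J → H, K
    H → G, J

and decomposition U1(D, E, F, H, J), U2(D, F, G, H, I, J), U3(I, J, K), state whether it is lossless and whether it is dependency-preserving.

lossless but not dependency-preserving

Lossless test (chase): Rows 2 and 3 agree on I; apply I→D and equate their D entries. Rows 1 and 2 agree on J; apply J→H, K and equate their H, K entries. Rows 1 and 3 agree on J; apply J→H, K and equate their H, K entries. Rows 1 and 2 agree on H; apply H→G, J and equate their G, J entries. Rows 1 and 3 agree on H; apply H→G, J and equate their G, J entries. Rows 1 and 2 agree on K; apply K→E, I and equate their E, I entries. Rows 1 and 3 agree on K; apply K→E, I and equate their E, I entries. Row 1 is now all distinguished symbols — the join is lossless.
Dependency preservation: the restricted closure of {E} across the fragments never reaches {G}, so E → G cannot be enforced without a join — not preserved.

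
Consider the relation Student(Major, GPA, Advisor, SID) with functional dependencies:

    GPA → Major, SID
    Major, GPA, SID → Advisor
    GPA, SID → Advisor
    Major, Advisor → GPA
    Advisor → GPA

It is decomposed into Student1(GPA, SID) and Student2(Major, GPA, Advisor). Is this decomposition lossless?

Common attributes: Student1 ∩ Student2 = {GPA}.
Closure of {GPA}: GPA → Major, SID applies, adding Major, SID; Major, GPA, SID → Advisor applies, adding Advisor. So (GPA)⁺ = {Major, GPA, Advisor, SID}.
This closure contains every attribute of Student1, so Student1 ∩ Student2 → Student1. The join is lossless.

Yes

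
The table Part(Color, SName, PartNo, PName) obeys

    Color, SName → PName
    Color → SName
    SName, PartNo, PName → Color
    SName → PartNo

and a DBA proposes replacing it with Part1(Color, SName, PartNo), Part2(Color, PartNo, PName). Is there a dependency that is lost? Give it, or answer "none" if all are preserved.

Check SName, PartNo, PName → Color: no single fragment contains all of {Color, SName, PartNo, PName}, and the restricted closure of {SName, PartNo, PName} across the fragments never reaches {Color}.
Color, SName → PName is preserved.
Color → SName is preserved.
SName → PartNo is preserved.

SName, PartNo, PName → Color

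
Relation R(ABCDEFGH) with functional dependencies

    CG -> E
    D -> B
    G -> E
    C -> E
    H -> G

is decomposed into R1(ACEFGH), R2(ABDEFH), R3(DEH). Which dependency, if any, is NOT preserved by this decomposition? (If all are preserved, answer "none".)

none

CG → E lies within R1.
D → B lies within R2.
G → E lies within R1.
C → E lies within R1.
H → G lies within R1.
Every dependency is enforceable on the fragments, so the decomposition is dependency-preserving.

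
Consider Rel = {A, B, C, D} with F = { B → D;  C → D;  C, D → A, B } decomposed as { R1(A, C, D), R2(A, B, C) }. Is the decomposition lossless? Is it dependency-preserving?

Lossless test: (A, C)⁺ = {A, B, C, D}, which contains all of one fragment — lossless.
Dependency preservation: the restricted closure of {B} across the fragments never reaches {D}, so B → D cannot be enforced without a join — not preserved.

lossless but not dependency-preserving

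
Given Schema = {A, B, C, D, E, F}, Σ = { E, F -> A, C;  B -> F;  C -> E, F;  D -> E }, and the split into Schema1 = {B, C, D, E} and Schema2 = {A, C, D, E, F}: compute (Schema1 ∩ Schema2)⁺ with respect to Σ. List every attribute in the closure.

A, C, D, E, F

Schema1 ∩ Schema2 = {C, D, E}.
C → E, F applies, adding F
E, F → A, C applies, adding A
Closure: {A, C, D, E, F}.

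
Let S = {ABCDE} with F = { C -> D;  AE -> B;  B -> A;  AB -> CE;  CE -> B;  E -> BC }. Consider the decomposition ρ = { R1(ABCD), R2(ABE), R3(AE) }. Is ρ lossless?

Chase test. Columns are ABCDE; row i has aⱼ where attribute j ∈ Ri, else bᵢⱼ.
Initial tableau (one row per fragment):
  row 1: a1 a2 a3 a4 b15
  row 2: a1 a2 b23 b24 a5
  row 3: a1 b32 b33 b34 a5
Rows 2 and 3 agree on AE; apply AE→B and equate their B entries.
Rows 1 and 2 agree on AB; apply AB→CE and equate their CE entries.
Rows 1 and 3 agree on AB; apply AB→CE and equate their CE entries.
Rows 1 and 2 agree on C; apply C→D and equate their D entries.
Rows 1 and 3 agree on C; apply C→D and equate their D entries.
Row 1 is now all distinguished symbols — the join is lossless.

Yes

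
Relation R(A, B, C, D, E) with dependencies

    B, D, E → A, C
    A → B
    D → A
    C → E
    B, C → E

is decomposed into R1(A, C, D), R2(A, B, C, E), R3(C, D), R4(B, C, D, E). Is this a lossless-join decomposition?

Yes

Chase test. Columns are A, B, C, D, E; row i has aⱼ where attribute j ∈ Ri, else bᵢⱼ.
Initial tableau (one row per fragment):
  row 1: a1 b12 a3 a4 b15
  row 2: a1 a2 a3 b24 a5
  row 3: b31 b32 a3 a4 b35
  row 4: b41 a2 a3 a4 a5
Rows 1 and 2 agree on A; apply A→B and equate their B entries.
Rows 1 and 3 agree on D; apply D→A and equate their A entries.
Rows 1 and 4 agree on D; apply D→A and equate their A entries.
Rows 1 and 2 agree on C; apply C→E and equate their E entries.
Rows 1 and 3 agree on C; apply C→E and equate their E entries.
Rows 1 and 3 agree on A; apply A→B and equate their B entries.
Row 1 is now all distinguished symbols — the join is lossless.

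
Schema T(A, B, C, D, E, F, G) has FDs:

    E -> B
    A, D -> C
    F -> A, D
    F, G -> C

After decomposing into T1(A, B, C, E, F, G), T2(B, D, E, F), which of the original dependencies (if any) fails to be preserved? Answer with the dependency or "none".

Check A, D → C: no single fragment contains all of {A, C, D}, and the restricted closure of {A, D} across the fragments never reaches {C}.
E → B is preserved.
F → A, D is preserved.
F, G → C is preserved.

A, D -> C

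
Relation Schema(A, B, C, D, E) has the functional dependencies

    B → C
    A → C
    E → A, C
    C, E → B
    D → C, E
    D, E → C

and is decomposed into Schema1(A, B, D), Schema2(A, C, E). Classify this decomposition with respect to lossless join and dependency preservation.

lossy and not dependency-preserving

Lossless test: (A)⁺ = {A, C}, which is a superkey of neither fragment — lossy.
Dependency preservation: the restricted closure of {B} across the fragments never reaches {C}, so B → C cannot be enforced without a join — not preserved.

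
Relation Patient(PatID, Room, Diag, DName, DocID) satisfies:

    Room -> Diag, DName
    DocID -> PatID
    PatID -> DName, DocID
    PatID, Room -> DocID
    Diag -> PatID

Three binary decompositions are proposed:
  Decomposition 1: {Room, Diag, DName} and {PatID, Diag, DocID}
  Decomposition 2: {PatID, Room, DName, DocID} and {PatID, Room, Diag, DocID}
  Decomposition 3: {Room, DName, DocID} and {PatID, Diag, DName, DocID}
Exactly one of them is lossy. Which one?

Decomposition 1: common = {Diag}, closure = {PatID, Diag, DName, DocID} → lossless.
Decomposition 2: common = {PatID, Room, DocID}, closure = {PatID, Room, Diag, DName, DocID} → lossless.
Decomposition 3: common = {DName, DocID}, closure = {PatID, DName, DocID} → lossy.

Decomposition 3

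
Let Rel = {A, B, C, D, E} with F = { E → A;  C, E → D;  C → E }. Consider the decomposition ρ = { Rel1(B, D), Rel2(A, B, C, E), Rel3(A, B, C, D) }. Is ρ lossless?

Chase test. Columns are A, B, C, D, E; row i has aⱼ where attribute j ∈ Reli, else bᵢⱼ.
Initial tableau (one row per fragment):
  row 1: b11 a2 b13 a4 b15
  row 2: a1 a2 a3 b24 a5
  row 3: a1 a2 a3 a4 b35
Rows 2 and 3 agree on C; apply C→E and equate their E entries.
Rows 2 and 3 agree on C, E; apply C, E→D and equate their D entries.
Row 2 is now all distinguished symbols — the join is lossless.

Yes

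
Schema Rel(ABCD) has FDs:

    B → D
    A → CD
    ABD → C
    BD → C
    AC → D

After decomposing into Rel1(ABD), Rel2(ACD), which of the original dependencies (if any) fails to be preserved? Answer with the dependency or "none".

BD → C

Check BD → C: no single fragment contains all of {BCD}, and the restricted closure of {BD} across the fragments never reaches {C}.
B → D is preserved.
A → CD is preserved.
ABD → C is preserved.
AC → D is preserved.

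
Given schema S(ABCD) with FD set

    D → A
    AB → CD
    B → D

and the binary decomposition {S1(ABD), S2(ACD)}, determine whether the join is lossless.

Common attributes: S1 ∩ S2 = {AD}.
No dependency enlarges {AD}, so (AD)⁺ = {AD}.
The closure contains neither all of S1 = {ABD} nor all of S2 = {ACD}, so the common attributes are not a superkey of either fragment. The join is lossy.

No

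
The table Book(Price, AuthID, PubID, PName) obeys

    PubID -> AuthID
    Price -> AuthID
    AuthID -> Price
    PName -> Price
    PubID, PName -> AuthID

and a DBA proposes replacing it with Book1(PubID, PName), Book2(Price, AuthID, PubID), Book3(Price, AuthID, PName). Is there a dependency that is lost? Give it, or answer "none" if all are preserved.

PubID → AuthID lies within Book2.
Price → AuthID lies within Book2.
AuthID → Price lies within Book2.
PName → Price lies within Book3.
PubID, PName → AuthID: restricted closure across fragments reaches AuthID.
Every dependency is enforceable on the fragments, so the decomposition is dependency-preserving.

none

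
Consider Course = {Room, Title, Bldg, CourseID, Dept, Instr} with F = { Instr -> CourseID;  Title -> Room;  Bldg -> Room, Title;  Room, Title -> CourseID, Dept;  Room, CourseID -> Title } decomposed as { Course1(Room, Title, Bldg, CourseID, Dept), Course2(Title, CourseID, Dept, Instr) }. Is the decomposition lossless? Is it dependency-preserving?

lossy but dependency-preserving

Lossless test: (Title, CourseID, Dept)⁺ = {Room, Title, CourseID, Dept}, which is a superkey of neither fragment — lossy.
Dependency preservation: every FD's attributes lie within a single fragment, so each can be enforced locally — preserved.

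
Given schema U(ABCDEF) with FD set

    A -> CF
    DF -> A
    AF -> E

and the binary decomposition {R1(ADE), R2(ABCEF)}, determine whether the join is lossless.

Common attributes: R1 ∩ R2 = {AE}.
Closure of {AE}: A → CF applies, adding CF. So (AE)⁺ = {ACEF}.
The closure contains neither all of R1 = {ADE} nor all of R2 = {ABCEF}, so the common attributes are not a superkey of either fragment. The join is lossy.

No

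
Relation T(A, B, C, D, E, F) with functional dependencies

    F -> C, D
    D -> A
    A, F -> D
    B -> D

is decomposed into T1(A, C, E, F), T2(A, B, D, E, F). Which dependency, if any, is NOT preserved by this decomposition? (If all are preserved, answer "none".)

none

F → C, D: restricted closure across fragments reaches C, D.
D → A lies within T2.
A, F → D lies within T2.
B → D lies within T2.
Every dependency is enforceable on the fragments, so the decomposition is dependency-preserving.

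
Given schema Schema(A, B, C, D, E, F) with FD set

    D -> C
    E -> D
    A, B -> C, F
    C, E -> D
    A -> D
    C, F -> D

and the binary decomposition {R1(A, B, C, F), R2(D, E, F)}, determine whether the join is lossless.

No

Common attributes: R1 ∩ R2 = {F}.
No dependency enlarges {F}, so (F)⁺ = {F}.
The closure contains neither all of R1 = {A, B, C, F} nor all of R2 = {D, E, F}, so the common attributes are not a superkey of either fragment. The join is lossy.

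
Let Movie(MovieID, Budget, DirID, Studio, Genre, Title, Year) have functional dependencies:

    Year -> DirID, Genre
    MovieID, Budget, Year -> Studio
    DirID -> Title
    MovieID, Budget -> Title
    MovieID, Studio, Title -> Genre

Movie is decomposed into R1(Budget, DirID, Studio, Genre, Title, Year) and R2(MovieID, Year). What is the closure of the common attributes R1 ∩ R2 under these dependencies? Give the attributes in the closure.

R1 ∩ R2 = {Year}.
Year → DirID, Genre applies, adding DirID, Genre
DirID → Title applies, adding Title
Closure: {DirID, Genre, Title, Year}.

DirID, Genre, Title, Year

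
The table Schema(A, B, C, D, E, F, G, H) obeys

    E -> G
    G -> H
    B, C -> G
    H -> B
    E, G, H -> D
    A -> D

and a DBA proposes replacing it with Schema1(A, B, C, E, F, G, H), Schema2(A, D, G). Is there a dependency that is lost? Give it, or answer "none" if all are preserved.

E, G, H -> D

Check E, G, H → D: no single fragment contains all of {D, E, G, H}, and the restricted closure of {E, G, H} across the fragments never reaches {D}.
E → G is preserved.
G → H is preserved.
B, C → G is preserved.
H → B is preserved.
A → D is preserved.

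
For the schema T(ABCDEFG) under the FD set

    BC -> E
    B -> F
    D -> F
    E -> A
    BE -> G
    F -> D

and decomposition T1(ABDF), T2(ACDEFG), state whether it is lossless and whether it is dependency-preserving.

lossy and not dependency-preserving

Lossless test: (ADF)⁺ = {ADF}, which is a superkey of neither fragment — lossy.
Dependency preservation: the restricted closure of {BC} across the fragments never reaches {E}, so BC → E cannot be enforced without a join — not preserved.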